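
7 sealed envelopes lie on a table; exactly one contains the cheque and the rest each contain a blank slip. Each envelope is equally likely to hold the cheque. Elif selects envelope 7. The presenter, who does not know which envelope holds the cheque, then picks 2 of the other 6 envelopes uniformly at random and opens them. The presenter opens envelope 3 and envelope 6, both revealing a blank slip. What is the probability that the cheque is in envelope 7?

Apply Bayes' rule, conditioning on where the cheque actually is.
If it is in any of envelopes 1, 2, 4, 5, and 7 (prior 1/7 each): the presenter picks exactly this set with probability 1/15 regardless, and none is the prize; weight (1/7)·(1/15) = 1/105 each.
If it is in either of envelopes 3 and 6 (prior 1/7 each): that envelope was opened and seen not to hold the prize — ruled out; weight (1/7)·0 = 0 each.
The weights sum to 1/21.
So P(the cheque in envelope 7 | the presenter opened envelope 3 and envelope 6) = (1/105) / (1/21) = 1/5.

1/5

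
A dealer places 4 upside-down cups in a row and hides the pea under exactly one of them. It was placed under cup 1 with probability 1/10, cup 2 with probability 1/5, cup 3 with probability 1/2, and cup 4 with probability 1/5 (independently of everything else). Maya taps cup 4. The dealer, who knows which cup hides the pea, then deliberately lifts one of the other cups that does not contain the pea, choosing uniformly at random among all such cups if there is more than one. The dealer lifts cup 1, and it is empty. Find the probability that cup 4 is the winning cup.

Consider each possible location of the pea in turn.
If it is under cup 1 (prior 1/10): the dealer opened cup 1, so this case is ruled out; weight (1/10)·0 = 0.
If it is under cup 2 (prior 1/5): the dealer has 2 equally likely choices, so probability 1/2; weight (1/5)·(1/2) = 1/10.
If it is under cup 3 (prior 1/2): the dealer has 2 equally likely choices, so probability 1/2; weight (1/2)·(1/2) = 1/4.
If it is under cup 4 (prior 1/5): the dealer has 3 equally likely choices, so probability 1/3; weight (1/5)·(1/3) = 1/15.
The weights sum to 5/12.
So P(the pea under cup 4 | the dealer opened cup 1) = (1/15) / (5/12) = 4/25.

4/25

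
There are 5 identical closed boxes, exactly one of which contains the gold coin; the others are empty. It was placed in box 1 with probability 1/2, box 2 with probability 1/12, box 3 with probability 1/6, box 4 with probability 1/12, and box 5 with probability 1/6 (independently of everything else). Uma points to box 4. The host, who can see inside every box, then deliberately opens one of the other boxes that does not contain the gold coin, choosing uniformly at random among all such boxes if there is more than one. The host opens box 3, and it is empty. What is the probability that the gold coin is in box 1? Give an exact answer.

Condition on the true location of the gold coin.
If it is in box 1 (prior 1/2): the host has 3 equally likely choices, so probability 1/3; weight (1/2)·(1/3) = 1/6.
If it is in box 2 (prior 1/12): the host has 3 equally likely choices, so probability 1/3; weight (1/12)·(1/3) = 1/36.
If it is in box 3 (prior 1/6): the host opened box 3, so this case is ruled out; weight (1/6)·0 = 0.
If it is in box 4 (prior 1/12): the host has 4 equally likely choices, so probability 1/4; weight (1/12)·(1/4) = 1/48.
If it is in box 5 (prior 1/6): the host has 3 equally likely choices, so probability 1/3; weight (1/6)·(1/3) = 1/18.
The weights sum to 13/48.
So P(the gold coin in box 1 | the host opened box 3) = (1/6) / (13/48) = 8/13.

8/13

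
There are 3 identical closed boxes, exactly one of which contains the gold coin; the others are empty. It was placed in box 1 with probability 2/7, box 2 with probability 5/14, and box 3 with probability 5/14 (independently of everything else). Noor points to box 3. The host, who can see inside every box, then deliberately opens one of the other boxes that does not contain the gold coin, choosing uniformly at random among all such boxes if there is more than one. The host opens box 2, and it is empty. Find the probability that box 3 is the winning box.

5/13

Condition on the true location of the gold coin.
If it is in box 1 (prior 2/7): the host has no choice, probability 1; weight (2/7)·1 = 2/7.
If it is in box 2 (prior 5/14): the host opened box 2, so this case is ruled out; weight (5/14)·0 = 0.
If it is in box 3 (prior 5/14): the host has 2 equally likely choices, so probability 1/2; weight (5/14)·(1/2) = 5/28.
The weights sum to 13/28.
So P(the gold coin in box 3 | the host opened box 2) = (5/28) / (13/28) = 5/13.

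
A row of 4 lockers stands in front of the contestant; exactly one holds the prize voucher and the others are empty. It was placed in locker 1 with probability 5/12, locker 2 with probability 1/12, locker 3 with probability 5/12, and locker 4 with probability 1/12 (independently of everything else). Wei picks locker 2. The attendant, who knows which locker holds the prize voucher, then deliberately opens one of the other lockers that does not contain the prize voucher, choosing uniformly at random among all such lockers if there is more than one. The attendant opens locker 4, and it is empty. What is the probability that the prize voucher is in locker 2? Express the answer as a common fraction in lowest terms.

1/16

Apply Bayes' rule, conditioning on where the prize voucher actually is.
If it is in either of lockers 1 and 3 (prior 5/12 each): the attendant has 2 equally likely choices, so probability 1/2; weight (5/12)·(1/2) = 5/24 each.
If it is in locker 2 (prior 1/12): the attendant has 3 equally likely choices, so probability 1/3; weight (1/12)·(1/3) = 1/36.
If it is in locker 4 (prior 1/12): the attendant opened locker 4, so this case is ruled out; weight (1/12)·0 = 0.
The weights sum to 4/9.
So P(the prize voucher in locker 2 | the attendant opened locker 4) = (1/36) / (4/9) = 1/16.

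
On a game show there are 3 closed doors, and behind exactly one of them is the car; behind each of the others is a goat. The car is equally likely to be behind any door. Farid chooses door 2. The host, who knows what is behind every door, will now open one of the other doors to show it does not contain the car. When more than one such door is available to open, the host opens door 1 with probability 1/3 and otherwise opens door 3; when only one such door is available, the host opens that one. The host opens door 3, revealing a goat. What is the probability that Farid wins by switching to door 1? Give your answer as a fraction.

Consider each possible location of the car in turn.
If it is behind door 1 (prior 1/3): only door 3 is available, probability 1; weight (1/3)·1 = 1/3.
If it is behind door 2 (prior 1/3): door 1 is available but not opened, probability 2/3; weight (1/3)·(2/3) = 2/9.
If it is behind door 3 (prior 1/3): the host opened door 3, so this case is ruled out; weight (1/3)·0 = 0.
The weights sum to 5/9.
So P(the car behind door 1 | the host opened door 3) = (1/3) / (5/9) = 3/5.

3/5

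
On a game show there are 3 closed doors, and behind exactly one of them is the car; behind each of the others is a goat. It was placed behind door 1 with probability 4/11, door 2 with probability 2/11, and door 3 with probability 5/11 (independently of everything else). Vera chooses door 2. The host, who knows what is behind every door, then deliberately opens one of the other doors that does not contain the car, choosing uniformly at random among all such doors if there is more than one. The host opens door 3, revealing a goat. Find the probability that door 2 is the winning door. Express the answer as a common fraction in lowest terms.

Consider each possible location of the car in turn.
If it is behind door 1 (prior 4/11): the host has no choice, probability 1; weight (4/11)·1 = 4/11.
If it is behind door 2 (prior 2/11): the host has 2 equally likely choices, so probability 1/2; weight (2/11)·(1/2) = 1/11.
If it is behind door 3 (prior 5/11): the host opened door 3, so this case is ruled out; weight (5/11)·0 = 0.
The weights sum to 5/11.
So P(the car behind door 2 | the host opened door 3) = (1/11) / (5/11) = 1/5.

1/5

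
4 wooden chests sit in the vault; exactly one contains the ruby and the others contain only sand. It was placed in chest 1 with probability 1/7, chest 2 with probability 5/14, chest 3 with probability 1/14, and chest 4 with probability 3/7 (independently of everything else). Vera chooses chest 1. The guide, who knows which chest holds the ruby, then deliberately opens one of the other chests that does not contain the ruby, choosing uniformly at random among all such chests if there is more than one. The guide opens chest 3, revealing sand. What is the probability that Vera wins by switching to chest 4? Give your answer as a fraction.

Condition on the true location of the ruby.
If it is in chest 1 (prior 1/7): the guide has 3 equally likely choices, so probability 1/3; weight (1/7)·(1/3) = 1/21.
If it is in chest 2 (prior 5/14): the guide has 2 equally likely choices, so probability 1/2; weight (5/14)·(1/2) = 5/28.
If it is in chest 3 (prior 1/14): the guide opened chest 3, so this case is ruled out; weight (1/14)·0 = 0.
If it is in chest 4 (prior 3/7): the guide has 2 equally likely choices, so probability 1/2; weight (3/7)·(1/2) = 3/14.
The weights sum to 37/84.
So P(the ruby in chest 4 | the guide opened chest 3) = (3/14) / (37/84) = 18/37.

18/37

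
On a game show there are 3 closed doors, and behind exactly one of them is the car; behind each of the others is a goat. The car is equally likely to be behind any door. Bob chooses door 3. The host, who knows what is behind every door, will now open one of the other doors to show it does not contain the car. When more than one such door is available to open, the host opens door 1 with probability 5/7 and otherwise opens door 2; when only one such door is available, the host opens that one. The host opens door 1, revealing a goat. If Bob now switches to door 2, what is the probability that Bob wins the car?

Condition on the true location of the car.
If it is behind door 1 (prior 1/3): the host opened door 1, so this case is ruled out; weight (1/3)·0 = 0.
If it is behind door 2 (prior 1/3): only door 1 is available, probability 1; weight (1/3)·1 = 1/3.
If it is behind door 3 (prior 1/3): door 1 is available, opened with probability 5/7; weight (1/3)·(5/7) = 5/21.
The weights sum to 4/7.
So P(the car behind door 2 | the host opened door 1) = (1/3) / (4/7) = 7/12.

7/12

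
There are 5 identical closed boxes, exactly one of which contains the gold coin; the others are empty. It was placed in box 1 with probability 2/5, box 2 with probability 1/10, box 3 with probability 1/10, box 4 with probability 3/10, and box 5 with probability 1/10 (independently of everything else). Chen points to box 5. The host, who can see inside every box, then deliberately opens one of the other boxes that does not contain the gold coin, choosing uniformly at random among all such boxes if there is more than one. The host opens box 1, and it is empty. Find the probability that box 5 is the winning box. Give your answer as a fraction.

3/23

Apply Bayes' rule, conditioning on where the gold coin actually is.
If it is in box 1 (prior 2/5): the host opened box 1, so this case is ruled out; weight (2/5)·0 = 0.
If it is in either of boxes 2 and 3 (prior 1/10 each): the host has 3 equally likely choices, so probability 1/3; weight (1/10)·(1/3) = 1/30 each.
If it is in box 4 (prior 3/10): the host has 3 equally likely choices, so probability 1/3; weight (3/10)·(1/3) = 1/10.
If it is in box 5 (prior 1/10): the host has 4 equally likely choices, so probability 1/4; weight (1/10)·(1/4) = 1/40.
The weights sum to 23/120.
So P(the gold coin in box 5 | the host opened box 1) = (1/40) / (23/120) = 3/23.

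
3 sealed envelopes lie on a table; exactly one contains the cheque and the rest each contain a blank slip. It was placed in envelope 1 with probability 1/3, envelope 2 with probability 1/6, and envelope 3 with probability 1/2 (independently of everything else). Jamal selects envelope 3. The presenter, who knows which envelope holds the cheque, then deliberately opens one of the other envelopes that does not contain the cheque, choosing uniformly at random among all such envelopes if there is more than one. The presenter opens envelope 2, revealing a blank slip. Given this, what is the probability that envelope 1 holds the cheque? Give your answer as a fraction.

4/7

Apply Bayes' rule, conditioning on where the cheque actually is.
If it is in envelope 1 (prior 1/3): the presenter has no choice, probability 1; weight (1/3)·1 = 1/3.
If it is in envelope 2 (prior 1/6): the presenter opened envelope 2, so this case is ruled out; weight (1/6)·0 = 0.
If it is in envelope 3 (prior 1/2): the presenter has 2 equally likely choices, so probability 1/2; weight (1/2)·(1/2) = 1/4.
The weights sum to 7/12.
So P(the cheque in envelope 1 | the presenter opened envelope 2) = (1/3) / (7/12) = 4/7.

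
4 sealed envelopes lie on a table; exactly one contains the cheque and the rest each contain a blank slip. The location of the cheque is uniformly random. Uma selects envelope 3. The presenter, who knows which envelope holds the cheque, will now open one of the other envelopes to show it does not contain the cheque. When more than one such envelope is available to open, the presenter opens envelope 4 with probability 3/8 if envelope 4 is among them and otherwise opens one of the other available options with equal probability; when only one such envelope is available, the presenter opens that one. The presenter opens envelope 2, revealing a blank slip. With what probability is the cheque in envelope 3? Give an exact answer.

Apply Bayes' rule, conditioning on where the cheque actually is.
If it is in envelope 1 (prior 1/4): envelope 4 is available but not opened, probability 5/8; weight (1/4)·(5/8) = 5/32.
If it is in envelope 2 (prior 1/4): the presenter opened envelope 2, so this case is ruled out; weight (1/4)·0 = 0.
If it is in envelope 3 (prior 1/4): envelope 4 is available but not opened; envelope 2 gets probability (1 − 3/8)/2 = 5/16; weight (1/4)·(5/16) = 5/64.
If it is in envelope 4 (prior 1/4): envelope 4 holds the prize so is unavailable; the presenter chooses uniformly among the 2 others, probability 1/2; weight (1/4)·(1/2) = 1/8.
The weights sum to 23/64.
So P(the cheque in envelope 3 | the presenter opened envelope 2) = (5/64) / (23/64) = 5/23.

5/23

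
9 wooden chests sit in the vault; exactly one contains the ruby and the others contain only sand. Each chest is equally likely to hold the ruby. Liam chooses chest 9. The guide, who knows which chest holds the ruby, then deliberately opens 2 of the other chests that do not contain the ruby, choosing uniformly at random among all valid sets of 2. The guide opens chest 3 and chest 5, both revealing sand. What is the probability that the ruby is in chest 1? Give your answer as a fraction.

Condition on the true location of the ruby.
If it is in any of chests 1, 2, 4, 6, 7, and 8 (prior 1/9 each): the guide has 21 equally likely choices, so probability 1/21; weight (1/9)·(1/21) = 1/189 each.
If it is in either of chests 3 and 5 (prior 1/9 each): that chest was opened and seen not to hold the prize — ruled out; weight (1/9)·0 = 0 each.
If it is in chest 9 (prior 1/9): the guide has 28 equally likely choices, so probability 1/28; weight (1/9)·(1/28) = 1/252.
The weights sum to 1/28.
So P(the ruby in chest 1 | the guide opened chest 3 and chest 5) = (1/189) / (1/28) = 4/27.

4/27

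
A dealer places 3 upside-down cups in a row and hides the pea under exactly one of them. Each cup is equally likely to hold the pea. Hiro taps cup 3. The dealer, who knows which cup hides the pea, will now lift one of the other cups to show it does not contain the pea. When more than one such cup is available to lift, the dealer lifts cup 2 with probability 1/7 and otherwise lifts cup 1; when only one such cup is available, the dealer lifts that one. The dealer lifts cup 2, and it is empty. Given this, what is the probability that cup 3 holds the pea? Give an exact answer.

1/8

Consider each possible location of the pea in turn.
If it is under cup 1 (prior 1/3): only cup 2 is available, probability 1; weight (1/3)·1 = 1/3.
If it is under cup 2 (prior 1/3): the dealer opened cup 2, so this case is ruled out; weight (1/3)·0 = 0.
If it is under cup 3 (prior 1/3): cup 2 is available, opened with probability 1/7; weight (1/3)·(1/7) = 1/21.
The weights sum to 8/21.
So P(the pea under cup 3 | the dealer opened cup 2) = (1/21) / (8/21) = 1/8.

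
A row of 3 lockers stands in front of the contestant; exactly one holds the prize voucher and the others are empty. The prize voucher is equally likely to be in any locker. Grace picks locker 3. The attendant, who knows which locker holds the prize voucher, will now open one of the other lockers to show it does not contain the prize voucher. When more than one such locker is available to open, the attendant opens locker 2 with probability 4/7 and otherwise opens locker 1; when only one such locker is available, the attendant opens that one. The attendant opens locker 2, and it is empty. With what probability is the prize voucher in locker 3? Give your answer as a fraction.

4/11

Consider each possible location of the prize voucher in turn.
If it is in locker 1 (prior 1/3): only locker 2 is available, probability 1; weight (1/3)·1 = 1/3.
If it is in locker 2 (prior 1/3): the attendant opened locker 2, so this case is ruled out; weight (1/3)·0 = 0.
If it is in locker 3 (prior 1/3): locker 2 is available, opened with probability 4/7; weight (1/3)·(4/7) = 4/21.
The weights sum to 11/21.
So P(the prize voucher in locker 3 | the attendant opened locker 2) = (4/21) / (11/21) = 4/11.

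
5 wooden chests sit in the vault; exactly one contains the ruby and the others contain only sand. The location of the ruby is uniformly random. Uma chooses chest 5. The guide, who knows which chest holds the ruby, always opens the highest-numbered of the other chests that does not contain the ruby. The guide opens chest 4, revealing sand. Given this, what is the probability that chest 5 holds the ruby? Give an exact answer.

Consider each possible location of the ruby in turn.
If it is in any of chests 1, 2, 3, and 5 (prior 1/5 each): chest 4 is the highest-numbered option available, probability 1; weight (1/5)·1 = 1/5 each.
If it is in chest 4 (prior 1/5): the guide opened chest 4, so this case is ruled out; weight (1/5)·0 = 0.
The weights sum to 4/5.
So P(the ruby in chest 5 | the guide opened chest 4) = (1/5) / (4/5) = 1/4.

1/4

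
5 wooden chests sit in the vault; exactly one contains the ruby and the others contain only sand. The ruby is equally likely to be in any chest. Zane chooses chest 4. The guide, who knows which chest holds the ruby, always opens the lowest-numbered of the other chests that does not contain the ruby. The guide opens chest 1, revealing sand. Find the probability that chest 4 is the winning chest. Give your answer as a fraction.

1/4

Consider each possible location of the ruby in turn.
If it is in chest 1 (prior 1/5): the guide opened chest 1, so this case is ruled out; weight (1/5)·0 = 0.
If it is in any of chests 2, 3, 4, and 5 (prior 1/5 each): chest 1 is the lowest-numbered option available, probability 1; weight (1/5)·1 = 1/5 each.
The weights sum to 4/5.
So P(the ruby in chest 4 | the guide opened chest 1) = (1/5) / (4/5) = 1/4.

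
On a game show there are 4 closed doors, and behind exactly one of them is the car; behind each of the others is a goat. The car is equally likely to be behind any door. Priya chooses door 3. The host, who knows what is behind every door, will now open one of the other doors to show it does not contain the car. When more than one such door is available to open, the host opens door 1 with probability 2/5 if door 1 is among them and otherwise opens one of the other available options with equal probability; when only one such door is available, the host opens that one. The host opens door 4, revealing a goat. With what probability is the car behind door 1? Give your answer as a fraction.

5/14

Condition on the true location of the car.
If it is behind door 1 (prior 1/4): door 1 holds the prize so is unavailable; the host chooses uniformly among the 2 others, probability 1/2; weight (1/4)·(1/2) = 1/8.
If it is behind door 2 (prior 1/4): door 1 is available but not opened, probability 3/5; weight (1/4)·(3/5) = 3/20.
If it is behind door 3 (prior 1/4): door 1 is available but not opened; door 4 gets probability (1 − 2/5)/2 = 3/10; weight (1/4)·(3/10) = 3/40.
If it is behind door 4 (prior 1/4): the host opened door 4, so this case is ruled out; weight (1/4)·0 = 0.
The weights sum to 7/20.
So P(the car behind door 1 | the host opened door 4) = (1/8) / (7/20) = 5/14.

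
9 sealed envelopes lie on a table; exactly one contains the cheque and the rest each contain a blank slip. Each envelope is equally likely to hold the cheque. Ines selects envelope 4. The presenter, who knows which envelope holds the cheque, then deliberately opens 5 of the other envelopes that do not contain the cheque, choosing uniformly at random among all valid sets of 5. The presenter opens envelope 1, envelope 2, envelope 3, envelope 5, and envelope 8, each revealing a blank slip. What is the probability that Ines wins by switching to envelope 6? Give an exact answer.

8/27

Consider each possible location of the cheque in turn.
If it is in any of envelopes 1, 2, 3, 5, and 8 (prior 1/9 each): that envelope was opened and seen not to hold the prize — ruled out; weight (1/9)·0 = 0 each.
If it is in envelope 4 (prior 1/9): the presenter has 56 equally likely choices, so probability 1/56; weight (1/9)·(1/56) = 1/504.
If it is in any of envelopes 6, 7, and 9 (prior 1/9 each): the presenter has 21 equally likely choices, so probability 1/21; weight (1/9)·(1/21) = 1/189 each.
The weights sum to 1/56.
So P(the cheque in envelope 6 | the presenter opened envelope 1, envelope 2, envelope 3, envelope 5, and envelope 8) = (1/189) / (1/56) = 8/27.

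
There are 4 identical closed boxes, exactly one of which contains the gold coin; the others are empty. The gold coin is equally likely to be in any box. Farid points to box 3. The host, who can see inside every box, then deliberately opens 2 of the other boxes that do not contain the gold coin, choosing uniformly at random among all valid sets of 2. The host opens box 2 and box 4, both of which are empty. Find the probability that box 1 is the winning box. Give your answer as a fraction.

Consider each possible location of the gold coin in turn.
If it is in box 1 (prior 1/4): the host has no choice, probability 1; weight (1/4)·1 = 1/4.
If it is in either of boxes 2 and 4 (prior 1/4 each): that box was opened and seen not to hold the prize — ruled out; weight (1/4)·0 = 0 each.
If it is in box 3 (prior 1/4): the host has 3 equally likely choices, so probability 1/3; weight (1/4)·(1/3) = 1/12.
The weights sum to 1/3.
So P(the gold coin in box 1 | the host opened box 2 and box 4) = (1/4) / (1/3) = 3/4.

3/4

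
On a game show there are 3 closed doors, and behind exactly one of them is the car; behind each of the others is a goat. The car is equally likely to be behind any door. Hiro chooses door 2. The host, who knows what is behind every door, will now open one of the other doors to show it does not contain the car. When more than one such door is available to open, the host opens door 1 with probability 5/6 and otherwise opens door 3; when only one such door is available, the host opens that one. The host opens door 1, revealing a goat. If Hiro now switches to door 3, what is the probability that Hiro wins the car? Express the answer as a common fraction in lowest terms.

6/11

Condition on the true location of the car.
If it is behind door 1 (prior 1/3): the host opened door 1, so this case is ruled out; weight (1/3)·0 = 0.
If it is behind door 2 (prior 1/3): door 1 is available, opened with probability 5/6; weight (1/3)·(5/6) = 5/18.
If it is behind door 3 (prior 1/3): only door 1 is available, probability 1; weight (1/3)·1 = 1/3.
The weights sum to 11/18.
So P(the car behind door 3 | the host opened door 1) = (1/3) / (11/18) = 6/11.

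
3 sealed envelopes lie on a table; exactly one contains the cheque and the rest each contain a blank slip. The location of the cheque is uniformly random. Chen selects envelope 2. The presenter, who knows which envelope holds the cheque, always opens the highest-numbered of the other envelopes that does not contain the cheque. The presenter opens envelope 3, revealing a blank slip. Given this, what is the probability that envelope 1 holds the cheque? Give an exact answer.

1/2

Consider each possible location of the cheque in turn.
If it is in either of envelopes 1 and 2 (prior 1/3 each): envelope 3 is the highest-numbered option available, probability 1; weight (1/3)·1 = 1/3 each.
If it is in envelope 3 (prior 1/3): the presenter opened envelope 3, so this case is ruled out; weight (1/3)·0 = 0.
The weights sum to 2/3.
So P(the cheque in envelope 1 | the presenter opened envelope 3) = (1/3) / (2/3) = 1/2.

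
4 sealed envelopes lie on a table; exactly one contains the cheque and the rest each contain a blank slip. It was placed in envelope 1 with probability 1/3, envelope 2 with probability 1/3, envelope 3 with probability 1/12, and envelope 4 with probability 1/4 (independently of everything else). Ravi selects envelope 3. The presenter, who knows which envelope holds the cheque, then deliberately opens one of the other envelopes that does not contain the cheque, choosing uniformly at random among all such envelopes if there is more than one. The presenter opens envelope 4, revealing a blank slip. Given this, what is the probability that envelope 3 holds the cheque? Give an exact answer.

1/13

Condition on the true location of the cheque.
If it is in either of envelopes 1 and 2 (prior 1/3 each): the presenter has 2 equally likely choices, so probability 1/2; weight (1/3)·(1/2) = 1/6 each.
If it is in envelope 3 (prior 1/12): the presenter has 3 equally likely choices, so probability 1/3; weight (1/12)·(1/3) = 1/36.
If it is in envelope 4 (prior 1/4): the presenter opened envelope 4, so this case is ruled out; weight (1/4)·0 = 0.
The weights sum to 13/36.
So P(the cheque in envelope 3 | the presenter opened envelope 4) = (1/36) / (13/36) = 1/13.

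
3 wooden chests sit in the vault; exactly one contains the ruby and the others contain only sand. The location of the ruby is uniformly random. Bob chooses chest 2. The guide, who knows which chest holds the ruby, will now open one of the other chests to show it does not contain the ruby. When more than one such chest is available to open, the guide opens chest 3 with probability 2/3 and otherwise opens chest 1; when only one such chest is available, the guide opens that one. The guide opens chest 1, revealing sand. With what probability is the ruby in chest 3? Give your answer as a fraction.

Apply Bayes' rule, conditioning on where the ruby actually is.
If it is in chest 1 (prior 1/3): the guide opened chest 1, so this case is ruled out; weight (1/3)·0 = 0.
If it is in chest 2 (prior 1/3): chest 3 is available but not opened, probability 1/3; weight (1/3)·(1/3) = 1/9.
If it is in chest 3 (prior 1/3): only chest 1 is available, probability 1; weight (1/3)·1 = 1/3.
The weights sum to 4/9.
So P(the ruby in chest 3 | the guide opened chest 1) = (1/3) / (4/9) = 3/4.

3/4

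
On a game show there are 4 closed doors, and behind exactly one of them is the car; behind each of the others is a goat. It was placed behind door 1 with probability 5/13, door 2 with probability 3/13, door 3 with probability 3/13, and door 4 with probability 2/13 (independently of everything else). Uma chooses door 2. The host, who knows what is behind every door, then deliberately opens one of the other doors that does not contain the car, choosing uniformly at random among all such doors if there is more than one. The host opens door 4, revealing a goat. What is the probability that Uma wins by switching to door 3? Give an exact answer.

Apply Bayes' rule, conditioning on where the car actually is.
If it is behind door 1 (prior 5/13): the host has 2 equally likely choices, so probability 1/2; weight (5/13)·(1/2) = 5/26.
If it is behind door 2 (prior 3/13): the host has 3 equally likely choices, so probability 1/3; weight (3/13)·(1/3) = 1/13.
If it is behind door 3 (prior 3/13): the host has 2 equally likely choices, so probability 1/2; weight (3/13)·(1/2) = 3/26.
If it is behind door 4 (prior 2/13): the host opened door 4, so this case is ruled out; weight (2/13)·0 = 0.
The weights sum to 5/13.
So P(the car behind door 3 | the host opened door 4) = (3/26) / (5/13) = 3/10.

3/10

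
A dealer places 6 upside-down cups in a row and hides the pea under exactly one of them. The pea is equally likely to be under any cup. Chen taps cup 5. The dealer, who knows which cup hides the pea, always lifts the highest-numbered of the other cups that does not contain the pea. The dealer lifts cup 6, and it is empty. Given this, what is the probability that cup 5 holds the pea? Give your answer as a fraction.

1/5

Consider each possible location of the pea in turn.
If it is under any of cups 1, 2, 3, 4, and 5 (prior 1/6 each): cup 6 is the highest-numbered option available, probability 1; weight (1/6)·1 = 1/6 each.
If it is under cup 6 (prior 1/6): the dealer opened cup 6, so this case is ruled out; weight (1/6)·0 = 0.
The weights sum to 5/6.
So P(the pea under cup 5 | the dealer opened cup 6) = (1/6) / (5/6) = 1/5.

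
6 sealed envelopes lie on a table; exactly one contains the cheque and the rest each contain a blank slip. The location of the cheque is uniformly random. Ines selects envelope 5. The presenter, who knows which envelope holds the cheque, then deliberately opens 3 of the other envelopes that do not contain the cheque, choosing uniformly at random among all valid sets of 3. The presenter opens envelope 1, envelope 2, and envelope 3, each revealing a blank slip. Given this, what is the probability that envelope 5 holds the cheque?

Consider each possible location of the cheque in turn.
If it is in any of envelopes 1, 2, and 3 (prior 1/6 each): that envelope was opened and seen not to hold the prize — ruled out; weight (1/6)·0 = 0 each.
If it is in either of envelopes 4 and 6 (prior 1/6 each): the presenter has 4 equally likely choices, so probability 1/4; weight (1/6)·(1/4) = 1/24 each.
If it is in envelope 5 (prior 1/6): the presenter has 10 equally likely choices, so probability 1/10; weight (1/6)·(1/10) = 1/60.
The weights sum to 1/10.
So P(the cheque in envelope 5 | the presenter opened envelope 1, envelope 2, and envelope 3) = (1/60) / (1/10) = 1/6.

1/6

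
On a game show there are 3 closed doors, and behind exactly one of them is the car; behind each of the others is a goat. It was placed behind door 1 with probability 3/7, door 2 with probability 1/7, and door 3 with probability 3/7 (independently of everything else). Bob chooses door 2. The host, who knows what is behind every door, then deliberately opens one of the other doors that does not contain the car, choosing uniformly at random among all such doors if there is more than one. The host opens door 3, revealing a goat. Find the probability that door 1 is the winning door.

Condition on the true location of the car.
If it is behind door 1 (prior 3/7): the host has no choice, probability 1; weight (3/7)·1 = 3/7.
If it is behind door 2 (prior 1/7): the host has 2 equally likely choices, so probability 1/2; weight (1/7)·(1/2) = 1/14.
If it is behind door 3 (prior 3/7): the host opened door 3, so this case is ruled out; weight (3/7)·0 = 0.
The weights sum to 1/2.
So P(the car behind door 1 | the host opened door 3) = (3/7) / (1/2) = 6/7.

6/7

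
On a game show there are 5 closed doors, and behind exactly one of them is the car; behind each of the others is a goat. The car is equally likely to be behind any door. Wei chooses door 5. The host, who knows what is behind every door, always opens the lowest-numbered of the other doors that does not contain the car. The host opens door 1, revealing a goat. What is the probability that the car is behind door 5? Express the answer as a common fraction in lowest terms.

Apply Bayes' rule, conditioning on where the car actually is.
If it is behind door 1 (prior 1/5): the host opened door 1, so this case is ruled out; weight (1/5)·0 = 0.
If it is behind any of doors 2, 3, 4, and 5 (prior 1/5 each): door 1 is the lowest-numbered option available, probability 1; weight (1/5)·1 = 1/5 each.
The weights sum to 4/5.
So P(the car behind door 5 | the host opened door 1) = (1/5) / (4/5) = 1/4.

1/4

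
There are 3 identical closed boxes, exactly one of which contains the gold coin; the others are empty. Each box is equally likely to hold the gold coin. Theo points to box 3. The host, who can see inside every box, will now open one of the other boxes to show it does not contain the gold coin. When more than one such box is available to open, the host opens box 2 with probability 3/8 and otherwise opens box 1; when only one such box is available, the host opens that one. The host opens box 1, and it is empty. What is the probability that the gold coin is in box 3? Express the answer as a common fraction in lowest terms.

Condition on the true location of the gold coin.
If it is in box 1 (prior 1/3): the host opened box 1, so this case is ruled out; weight (1/3)·0 = 0.
If it is in box 2 (prior 1/3): only box 1 is available, probability 1; weight (1/3)·1 = 1/3.
If it is in box 3 (prior 1/3): box 2 is available but not opened, probability 5/8; weight (1/3)·(5/8) = 5/24.
The weights sum to 13/24.
So P(the gold coin in box 3 | the host opened box 1) = (5/24) / (13/24) = 5/13.

5/13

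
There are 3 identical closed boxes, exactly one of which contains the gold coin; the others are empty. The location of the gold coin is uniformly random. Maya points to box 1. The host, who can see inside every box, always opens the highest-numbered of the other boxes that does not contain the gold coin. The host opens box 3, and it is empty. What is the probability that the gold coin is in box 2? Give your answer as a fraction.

1/2

Apply Bayes' rule, conditioning on where the gold coin actually is.
If it is in either of boxes 1 and 2 (prior 1/3 each): box 3 is the highest-numbered option available, probability 1; weight (1/3)·1 = 1/3 each.
If it is in box 3 (prior 1/3): the host opened box 3, so this case is ruled out; weight (1/3)·0 = 0.
The weights sum to 2/3.
So P(the gold coin in box 2 | the host opened box 3) = (1/3) / (2/3) = 1/2.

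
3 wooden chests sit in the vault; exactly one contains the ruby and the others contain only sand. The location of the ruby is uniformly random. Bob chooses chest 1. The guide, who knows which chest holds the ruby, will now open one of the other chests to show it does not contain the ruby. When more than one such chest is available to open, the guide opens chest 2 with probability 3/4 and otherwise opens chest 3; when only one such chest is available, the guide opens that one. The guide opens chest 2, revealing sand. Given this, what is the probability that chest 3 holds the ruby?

Consider each possible location of the ruby in turn.
If it is in chest 1 (prior 1/3): chest 2 is available, opened with probability 3/4; weight (1/3)·(3/4) = 1/4.
If it is in chest 2 (prior 1/3): the guide opened chest 2, so this case is ruled out; weight (1/3)·0 = 0.
If it is in chest 3 (prior 1/3): only chest 2 is available, probability 1; weight (1/3)·1 = 1/3.
The weights sum to 7/12.
So P(the ruby in chest 3 | the guide opened chest 2) = (1/3) / (7/12) = 4/7.

4/7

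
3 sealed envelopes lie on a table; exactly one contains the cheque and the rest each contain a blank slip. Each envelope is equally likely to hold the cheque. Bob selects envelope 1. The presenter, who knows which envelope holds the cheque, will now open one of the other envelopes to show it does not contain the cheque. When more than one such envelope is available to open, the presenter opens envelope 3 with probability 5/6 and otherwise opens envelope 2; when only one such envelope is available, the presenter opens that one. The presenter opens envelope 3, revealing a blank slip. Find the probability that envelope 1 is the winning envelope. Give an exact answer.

Apply Bayes' rule, conditioning on where the cheque actually is.
If it is in envelope 1 (prior 1/3): envelope 3 is available, opened with probability 5/6; weight (1/3)·(5/6) = 5/18.
If it is in envelope 2 (prior 1/3): only envelope 3 is available, probability 1; weight (1/3)·1 = 1/3.
If it is in envelope 3 (prior 1/3): the presenter opened envelope 3, so this case is ruled out; weight (1/3)·0 = 0.
The weights sum to 11/18.
So P(the cheque in envelope 1 | the presenter opened envelope 3) = (5/18) / (11/18) = 5/11.

5/11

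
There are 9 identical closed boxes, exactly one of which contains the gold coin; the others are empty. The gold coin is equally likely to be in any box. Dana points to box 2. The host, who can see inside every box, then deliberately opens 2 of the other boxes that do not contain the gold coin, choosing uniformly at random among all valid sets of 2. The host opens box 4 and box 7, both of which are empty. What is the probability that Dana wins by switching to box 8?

4/27

Condition on the true location of the gold coin.
If it is in any of boxes 1, 3, 5, 6, 8, and 9 (prior 1/9 each): the host has 21 equally likely choices, so probability 1/21; weight (1/9)·(1/21) = 1/189 each.
If it is in box 2 (prior 1/9): the host has 28 equally likely choices, so probability 1/28; weight (1/9)·(1/28) = 1/252.
If it is in either of boxes 4 and 7 (prior 1/9 each): that box was opened and seen not to hold the prize — ruled out; weight (1/9)·0 = 0 each.
The weights sum to 1/28.
So P(the gold coin in box 8 | the host opened box 4 and box 7) = (1/189) / (1/28) = 4/27.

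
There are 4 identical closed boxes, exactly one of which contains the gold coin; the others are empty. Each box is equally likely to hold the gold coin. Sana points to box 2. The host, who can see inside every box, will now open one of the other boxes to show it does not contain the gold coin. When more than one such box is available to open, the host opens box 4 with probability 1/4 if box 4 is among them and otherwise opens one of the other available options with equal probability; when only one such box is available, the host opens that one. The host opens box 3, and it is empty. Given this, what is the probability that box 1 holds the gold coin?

6/13

Condition on the true location of the gold coin.
If it is in box 1 (prior 1/4): box 4 is available but not opened, probability 3/4; weight (1/4)·(3/4) = 3/16.
If it is in box 2 (prior 1/4): box 4 is available but not opened; box 3 gets probability (1 − 1/4)/2 = 3/8; weight (1/4)·(3/8) = 3/32.
If it is in box 3 (prior 1/4): the host opened box 3, so this case is ruled out; weight (1/4)·0 = 0.
If it is in box 4 (prior 1/4): box 4 holds the prize so is unavailable; the host chooses uniformly among the 2 others, probability 1/2; weight (1/4)·(1/2) = 1/8.
The weights sum to 13/32.
So P(the gold coin in box 1 | the host opened box 3) = (3/16) / (13/32) = 6/13.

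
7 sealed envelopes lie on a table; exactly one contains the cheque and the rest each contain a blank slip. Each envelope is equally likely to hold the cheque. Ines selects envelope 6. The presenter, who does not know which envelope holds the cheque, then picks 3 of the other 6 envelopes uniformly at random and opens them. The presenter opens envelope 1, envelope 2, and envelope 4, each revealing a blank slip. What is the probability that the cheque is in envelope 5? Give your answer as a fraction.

Consider each possible location of the cheque in turn.
If it is in any of envelopes 1, 2, and 4 (prior 1/7 each): that envelope was opened and seen not to hold the prize — ruled out; weight (1/7)·0 = 0 each.
If it is in any of envelopes 3, 5, 6, and 7 (prior 1/7 each): the presenter picks exactly this set with probability 1/20 regardless, and none is the prize; weight (1/7)·(1/20) = 1/140 each.
The weights sum to 1/35.
So P(the cheque in envelope 5 | the presenter opened envelope 1, envelope 2, and envelope 4) = (1/140) / (1/35) = 1/4.

1/4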